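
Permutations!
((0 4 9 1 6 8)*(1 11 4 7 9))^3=[11, 0, 2, 3, 8, 5, 7, 4, 9, 1, 10, 6]=(0 11 6 7 4 8 9 1)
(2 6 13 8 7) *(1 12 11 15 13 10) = (1 12 11 15 13 8 7 2 6 10) = [0, 12, 6, 3, 4, 5, 10, 2, 7, 9, 1, 15, 11, 8, 14, 13]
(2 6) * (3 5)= (2 6)(3 5)= [0, 1, 6, 5, 4, 3, 2]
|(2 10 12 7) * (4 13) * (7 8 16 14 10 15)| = |(2 15 7)(4 13)(8 16 14 10 12)| = 30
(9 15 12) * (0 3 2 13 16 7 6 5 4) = (0 3 2 13 16 7 6 5 4)(9 15 12) = [3, 1, 13, 2, 0, 4, 5, 6, 8, 15, 10, 11, 9, 16, 14, 12, 7]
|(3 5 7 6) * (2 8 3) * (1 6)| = 7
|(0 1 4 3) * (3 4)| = 3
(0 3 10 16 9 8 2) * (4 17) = (0 3 10 16 9 8 2)(4 17) = [3, 1, 0, 10, 17, 5, 6, 7, 2, 8, 16, 11, 12, 13, 14, 15, 9, 4]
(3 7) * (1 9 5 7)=(1 9 5 7 3)=[0, 9, 2, 1, 4, 7, 6, 3, 8, 5]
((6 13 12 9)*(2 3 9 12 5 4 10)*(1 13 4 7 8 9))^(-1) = [0, 3, 10, 2, 6, 13, 9, 5, 7, 8, 4, 11, 12, 1] = (1 3 2 10 4 6 9 8 7 5 13)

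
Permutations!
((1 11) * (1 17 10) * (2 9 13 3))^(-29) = (1 10 17 11)(2 3 13 9) = [0, 10, 3, 13, 4, 5, 6, 7, 8, 2, 17, 1, 12, 9, 14, 15, 16, 11]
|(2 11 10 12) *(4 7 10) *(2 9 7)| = 12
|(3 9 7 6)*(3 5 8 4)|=7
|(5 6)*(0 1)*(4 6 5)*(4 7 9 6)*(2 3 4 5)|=12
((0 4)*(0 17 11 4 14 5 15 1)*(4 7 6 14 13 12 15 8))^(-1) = (0 1 15 12 13)(4 8 5 14 6 7 11 17) = [1, 15, 2, 3, 8, 14, 7, 11, 5, 9, 10, 17, 13, 0, 6, 12, 16, 4]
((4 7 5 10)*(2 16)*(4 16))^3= (2 5)(4 10)(7 16)= [0, 1, 5, 3, 10, 2, 6, 16, 8, 9, 4, 11, 12, 13, 14, 15, 7]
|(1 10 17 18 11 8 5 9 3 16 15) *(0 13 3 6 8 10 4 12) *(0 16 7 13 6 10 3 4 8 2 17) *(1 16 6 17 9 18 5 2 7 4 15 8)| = |(0 17 5 18 11 3 4 12 6 7 13 15 16 8 2 9 10)| = 17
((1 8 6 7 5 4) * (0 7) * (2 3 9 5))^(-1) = [6, 4, 7, 2, 5, 9, 8, 0, 1, 3] = (0 6 8 1 4 5 9 3 2 7)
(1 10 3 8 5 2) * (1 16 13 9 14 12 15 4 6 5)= (1 10 3 8)(2 16 13 9 14 12 15 4 6 5)= [0, 10, 16, 8, 6, 2, 5, 7, 1, 14, 3, 11, 15, 9, 12, 4, 13]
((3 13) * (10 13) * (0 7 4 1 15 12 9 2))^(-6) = (0 4 15 9)(1 12 2 7) = [4, 12, 7, 3, 15, 5, 6, 1, 8, 0, 10, 11, 2, 13, 14, 9]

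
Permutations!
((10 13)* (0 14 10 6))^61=(0 14 10 13 6)=[14, 1, 2, 3, 4, 5, 0, 7, 8, 9, 13, 11, 12, 6, 10]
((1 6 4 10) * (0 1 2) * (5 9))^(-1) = (0 2 10 4 6 1)(5 9) = [2, 0, 10, 3, 6, 9, 1, 7, 8, 5, 4]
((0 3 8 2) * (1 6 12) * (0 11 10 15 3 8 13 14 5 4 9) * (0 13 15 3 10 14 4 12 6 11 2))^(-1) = (0 8)(1 12 5 14 11)(3 10 15)(4 13 9) = [8, 12, 2, 10, 13, 14, 6, 7, 0, 4, 15, 1, 5, 9, 11, 3]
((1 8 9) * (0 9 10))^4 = [10, 9, 2, 3, 4, 5, 6, 7, 1, 0, 8] = (0 10 8 1 9)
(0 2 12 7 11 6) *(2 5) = (0 5 2 12 7 11 6) = [5, 1, 12, 3, 4, 2, 0, 11, 8, 9, 10, 6, 7]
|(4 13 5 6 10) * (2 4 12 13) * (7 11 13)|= |(2 4)(5 6 10 12 7 11 13)|= 14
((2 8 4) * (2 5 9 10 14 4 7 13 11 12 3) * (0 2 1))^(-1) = (0 1 3 12 11 13 7 8 2)(4 14 10 9 5) = [1, 3, 0, 12, 14, 4, 6, 8, 2, 5, 9, 13, 11, 7, 10]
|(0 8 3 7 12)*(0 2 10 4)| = 8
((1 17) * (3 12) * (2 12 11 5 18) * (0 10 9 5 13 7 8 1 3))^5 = (0 2 5 10 12 18 9)(1 7 11 17 8 13 3) = [2, 7, 5, 1, 4, 10, 6, 11, 13, 0, 12, 17, 18, 3, 14, 15, 16, 8, 9]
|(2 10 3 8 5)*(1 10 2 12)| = |(1 10 3 8 5 12)| = 6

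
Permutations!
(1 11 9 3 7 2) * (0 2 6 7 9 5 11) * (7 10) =(0 2 1)(3 9)(5 11)(6 10 7) =[2, 0, 1, 9, 4, 11, 10, 6, 8, 3, 7, 5]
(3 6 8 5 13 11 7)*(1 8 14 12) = (1 8 5 13 11 7 3 6 14 12) = [0, 8, 2, 6, 4, 13, 14, 3, 5, 9, 10, 7, 1, 11, 12]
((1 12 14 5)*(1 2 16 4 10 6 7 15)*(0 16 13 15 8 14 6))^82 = (0 4)(1 6 8 5 13)(2 15 12 7 14)(10 16) = [4, 6, 15, 3, 0, 13, 8, 14, 5, 9, 16, 11, 7, 1, 2, 12, 10]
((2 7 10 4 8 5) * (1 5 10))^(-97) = (1 7 2 5)(4 10 8) = [0, 7, 5, 3, 10, 1, 6, 2, 4, 9, 8]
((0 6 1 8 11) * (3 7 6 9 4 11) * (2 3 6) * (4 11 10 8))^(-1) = [11, 6, 7, 2, 1, 5, 8, 3, 10, 0, 4, 9] = (0 11 9)(1 6 8 10 4)(2 7 3)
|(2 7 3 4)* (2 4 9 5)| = 5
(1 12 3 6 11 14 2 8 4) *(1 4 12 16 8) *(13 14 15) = [0, 16, 1, 6, 4, 5, 11, 7, 12, 9, 10, 15, 3, 14, 2, 13, 8] = (1 16 8 12 3 6 11 15 13 14 2)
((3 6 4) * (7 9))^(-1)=[0, 1, 2, 4, 6, 5, 3, 9, 8, 7]=(3 4 6)(7 9)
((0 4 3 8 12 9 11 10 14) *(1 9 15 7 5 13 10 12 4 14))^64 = (1 9 11 12 15 7 5 13 10)(3 8 4) = [0, 9, 2, 8, 3, 13, 6, 5, 4, 11, 1, 12, 15, 10, 14, 7]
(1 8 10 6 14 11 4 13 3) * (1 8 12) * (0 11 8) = (0 11 4 13 3)(1 12)(6 14 8 10) = [11, 12, 2, 0, 13, 5, 14, 7, 10, 9, 6, 4, 1, 3, 8]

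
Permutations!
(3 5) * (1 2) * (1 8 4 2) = (2 8 4)(3 5) = [0, 1, 8, 5, 2, 3, 6, 7, 4]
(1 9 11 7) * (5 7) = [0, 9, 2, 3, 4, 7, 6, 1, 8, 11, 10, 5] = (1 9 11 5 7)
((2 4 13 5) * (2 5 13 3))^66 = [0, 1, 2, 3, 4, 5, 6, 7, 8, 9, 10, 11, 12, 13] = (13)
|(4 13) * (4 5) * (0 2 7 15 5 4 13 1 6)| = 9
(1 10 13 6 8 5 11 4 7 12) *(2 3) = (1 10 13 6 8 5 11 4 7 12)(2 3) = [0, 10, 3, 2, 7, 11, 8, 12, 5, 9, 13, 4, 1, 6]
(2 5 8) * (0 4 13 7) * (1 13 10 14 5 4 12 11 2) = (0 12 11 2 4 10 14 5 8 1 13 7) = [12, 13, 4, 3, 10, 8, 6, 0, 1, 9, 14, 2, 11, 7, 5]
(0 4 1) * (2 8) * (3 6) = (0 4 1)(2 8)(3 6) = [4, 0, 8, 6, 1, 5, 3, 7, 2]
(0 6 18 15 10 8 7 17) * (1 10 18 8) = (0 6 8 7 17)(1 10)(15 18) = [6, 10, 2, 3, 4, 5, 8, 17, 7, 9, 1, 11, 12, 13, 14, 18, 16, 0, 15]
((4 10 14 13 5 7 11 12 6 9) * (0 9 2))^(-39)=(0 12 5 10)(2 11 13 4)(6 7 14 9)=[12, 1, 11, 3, 2, 10, 7, 14, 8, 6, 0, 13, 5, 4, 9]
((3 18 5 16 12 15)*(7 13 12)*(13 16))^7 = (3 18 5 13 12 15)(7 16) = [0, 1, 2, 18, 4, 13, 6, 16, 8, 9, 10, 11, 15, 12, 14, 3, 7, 17, 5]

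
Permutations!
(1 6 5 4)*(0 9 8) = (0 9 8)(1 6 5 4) = [9, 6, 2, 3, 1, 4, 5, 7, 0, 8]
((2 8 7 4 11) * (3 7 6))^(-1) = [0, 1, 11, 6, 7, 5, 8, 3, 2, 9, 10, 4] = (2 11 4 7 3 6 8)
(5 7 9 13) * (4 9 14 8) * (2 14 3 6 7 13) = (2 14 8 4 9)(3 6 7)(5 13) = [0, 1, 14, 6, 9, 13, 7, 3, 4, 2, 10, 11, 12, 5, 8]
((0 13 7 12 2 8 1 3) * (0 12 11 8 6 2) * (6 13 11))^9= [1, 0, 13, 11, 4, 5, 2, 6, 12, 9, 10, 3, 8, 7]= (0 1)(2 13 7 6)(3 11)(8 12)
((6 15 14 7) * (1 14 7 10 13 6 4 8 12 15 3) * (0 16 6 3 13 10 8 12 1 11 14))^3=(0 13 14)(1 6 11)(3 8 16)(4 7 15 12)=[13, 6, 2, 8, 7, 5, 11, 15, 16, 9, 10, 1, 4, 14, 0, 12, 3]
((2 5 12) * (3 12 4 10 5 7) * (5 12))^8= (2 7 3 5 4 10 12)= [0, 1, 7, 5, 10, 4, 6, 3, 8, 9, 12, 11, 2]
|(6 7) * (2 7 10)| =|(2 7 6 10)| =4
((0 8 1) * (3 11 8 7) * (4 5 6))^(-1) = (0 1 8 11 3 7)(4 6 5) = [1, 8, 2, 7, 6, 4, 5, 0, 11, 9, 10, 3]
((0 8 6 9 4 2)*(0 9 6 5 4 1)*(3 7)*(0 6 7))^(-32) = (0 7 1 2 5)(3 6 9 4 8) = [7, 2, 5, 6, 8, 0, 9, 1, 3, 4]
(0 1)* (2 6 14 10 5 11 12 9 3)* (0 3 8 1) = (1 3 2 6 14 10 5 11 12 9 8) = [0, 3, 6, 2, 4, 11, 14, 7, 1, 8, 5, 12, 9, 13, 10]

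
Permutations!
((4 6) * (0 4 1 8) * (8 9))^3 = [1, 0, 2, 3, 9, 5, 8, 7, 6, 4] = (0 1)(4 9)(6 8)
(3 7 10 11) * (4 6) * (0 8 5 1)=(0 8 5 1)(3 7 10 11)(4 6)=[8, 0, 2, 7, 6, 1, 4, 10, 5, 9, 11, 3]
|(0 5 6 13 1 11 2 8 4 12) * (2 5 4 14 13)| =24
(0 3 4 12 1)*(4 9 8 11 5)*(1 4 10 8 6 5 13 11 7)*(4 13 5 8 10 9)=(0 3 4 12 13 11 5 9 6 8 7 1)=[3, 0, 2, 4, 12, 9, 8, 1, 7, 6, 10, 5, 13, 11]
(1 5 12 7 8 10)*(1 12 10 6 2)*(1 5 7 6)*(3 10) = [0, 7, 5, 10, 4, 3, 2, 8, 1, 9, 12, 11, 6] = (1 7 8)(2 5 3 10 12 6)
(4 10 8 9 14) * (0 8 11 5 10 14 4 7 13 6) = [8, 1, 2, 3, 14, 10, 0, 13, 9, 4, 11, 5, 12, 6, 7] = (0 8 9 4 14 7 13 6)(5 10 11)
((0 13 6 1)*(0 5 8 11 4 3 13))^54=(1 13 4 8)(3 11 5 6)=[0, 13, 2, 11, 8, 6, 3, 7, 1, 9, 10, 5, 12, 4]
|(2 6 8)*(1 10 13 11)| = |(1 10 13 11)(2 6 8)| = 12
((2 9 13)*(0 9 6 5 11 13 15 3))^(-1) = (0 3 15 9)(2 13 11 5 6) = [3, 1, 13, 15, 4, 6, 2, 7, 8, 0, 10, 5, 12, 11, 14, 9]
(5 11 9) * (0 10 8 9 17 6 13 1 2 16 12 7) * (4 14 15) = [10, 2, 16, 3, 14, 11, 13, 0, 9, 5, 8, 17, 7, 1, 15, 4, 12, 6] = (0 10 8 9 5 11 17 6 13 1 2 16 12 7)(4 14 15)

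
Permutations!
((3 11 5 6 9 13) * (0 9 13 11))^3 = (0 5 3 11 13 9 6) = [5, 1, 2, 11, 4, 3, 0, 7, 8, 6, 10, 13, 12, 9]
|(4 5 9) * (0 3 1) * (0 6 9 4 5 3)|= 6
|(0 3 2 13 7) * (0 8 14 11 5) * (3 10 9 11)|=30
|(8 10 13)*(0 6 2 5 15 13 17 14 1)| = 11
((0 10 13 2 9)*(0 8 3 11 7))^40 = (0 9 7 2 11 13 3 10 8) = [9, 1, 11, 10, 4, 5, 6, 2, 0, 7, 8, 13, 12, 3]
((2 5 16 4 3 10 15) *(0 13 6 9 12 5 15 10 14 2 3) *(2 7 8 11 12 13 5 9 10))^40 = [0, 1, 7, 11, 4, 5, 3, 9, 13, 2, 14, 6, 10, 15, 12, 8, 16] = (16)(2 7 9)(3 11 6)(8 13 15)(10 14 12)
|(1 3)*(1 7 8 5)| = |(1 3 7 8 5)| = 5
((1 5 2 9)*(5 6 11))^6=(11)=[0, 1, 2, 3, 4, 5, 6, 7, 8, 9, 10, 11]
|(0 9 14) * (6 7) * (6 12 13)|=|(0 9 14)(6 7 12 13)|=12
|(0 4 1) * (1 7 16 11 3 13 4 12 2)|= |(0 12 2 1)(3 13 4 7 16 11)|= 12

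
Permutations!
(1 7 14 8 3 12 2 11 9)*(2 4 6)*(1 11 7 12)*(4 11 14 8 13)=(1 12 11 9 14 13 4 6 2 7 8 3)=[0, 12, 7, 1, 6, 5, 2, 8, 3, 14, 10, 9, 11, 4, 13]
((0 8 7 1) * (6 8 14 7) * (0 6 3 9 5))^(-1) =[5, 7, 2, 8, 4, 9, 1, 14, 6, 3, 10, 11, 12, 13, 0] =(0 5 9 3 8 6 1 7 14)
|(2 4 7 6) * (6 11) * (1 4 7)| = 4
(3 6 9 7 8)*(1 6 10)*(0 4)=(0 4)(1 6 9 7 8 3 10)=[4, 6, 2, 10, 0, 5, 9, 8, 3, 7, 1]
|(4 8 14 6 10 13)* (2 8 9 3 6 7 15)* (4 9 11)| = |(2 8 14 7 15)(3 6 10 13 9)(4 11)| = 10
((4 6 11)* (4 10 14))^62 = [0, 1, 2, 3, 11, 5, 10, 7, 8, 9, 4, 14, 12, 13, 6] = (4 11 14 6 10)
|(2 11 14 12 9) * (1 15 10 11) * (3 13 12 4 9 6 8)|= 40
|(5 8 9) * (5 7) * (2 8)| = 5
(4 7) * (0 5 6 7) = (0 5 6 7 4) = [5, 1, 2, 3, 0, 6, 7, 4]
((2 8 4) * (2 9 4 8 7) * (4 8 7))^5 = (9) = [0, 1, 2, 3, 4, 5, 6, 7, 8, 9]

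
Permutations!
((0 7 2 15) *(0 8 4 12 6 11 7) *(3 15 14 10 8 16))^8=(2 7 11 6 12 4 8 10 14)(3 16 15)=[0, 1, 7, 16, 8, 5, 12, 11, 10, 9, 14, 6, 4, 13, 2, 3, 15]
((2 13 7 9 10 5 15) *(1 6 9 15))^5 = (2 13 7 15) = [0, 1, 13, 3, 4, 5, 6, 15, 8, 9, 10, 11, 12, 7, 14, 2]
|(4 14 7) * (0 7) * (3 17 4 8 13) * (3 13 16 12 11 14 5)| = |(0 7 8 16 12 11 14)(3 17 4 5)| = 28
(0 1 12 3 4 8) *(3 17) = (0 1 12 17 3 4 8) = [1, 12, 2, 4, 8, 5, 6, 7, 0, 9, 10, 11, 17, 13, 14, 15, 16, 3]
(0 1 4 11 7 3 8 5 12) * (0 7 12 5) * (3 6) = [1, 4, 2, 8, 11, 5, 3, 6, 0, 9, 10, 12, 7] = (0 1 4 11 12 7 6 3 8)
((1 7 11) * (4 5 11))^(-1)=(1 11 5 4 7)=[0, 11, 2, 3, 7, 4, 6, 1, 8, 9, 10, 5]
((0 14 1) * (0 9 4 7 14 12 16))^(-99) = (16)(1 9 4 7 14) = [0, 9, 2, 3, 7, 5, 6, 14, 8, 4, 10, 11, 12, 13, 1, 15, 16]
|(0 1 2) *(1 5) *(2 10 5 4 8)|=12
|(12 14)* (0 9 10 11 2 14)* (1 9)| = |(0 1 9 10 11 2 14 12)| = 8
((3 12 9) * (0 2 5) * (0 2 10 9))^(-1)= (0 12 3 9 10)(2 5)= [12, 1, 5, 9, 4, 2, 6, 7, 8, 10, 0, 11, 3]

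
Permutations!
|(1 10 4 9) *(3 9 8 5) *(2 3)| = 8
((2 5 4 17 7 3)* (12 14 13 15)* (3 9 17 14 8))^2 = (2 4 13 12 3 5 14 15 8)(7 17 9) = [0, 1, 4, 5, 13, 14, 6, 17, 2, 7, 10, 11, 3, 12, 15, 8, 16, 9]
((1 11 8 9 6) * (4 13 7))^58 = [0, 9, 2, 3, 13, 5, 8, 4, 1, 11, 10, 6, 12, 7] = (1 9 11 6 8)(4 13 7)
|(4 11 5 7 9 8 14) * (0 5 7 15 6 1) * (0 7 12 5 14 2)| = 13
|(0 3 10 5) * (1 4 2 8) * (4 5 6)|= |(0 3 10 6 4 2 8 1 5)|= 9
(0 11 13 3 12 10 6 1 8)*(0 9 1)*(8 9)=(0 11 13 3 12 10 6)(1 9)=[11, 9, 2, 12, 4, 5, 0, 7, 8, 1, 6, 13, 10, 3]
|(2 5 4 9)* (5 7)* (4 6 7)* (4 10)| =|(2 10 4 9)(5 6 7)| =12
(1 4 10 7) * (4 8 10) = [0, 8, 2, 3, 4, 5, 6, 1, 10, 9, 7] = (1 8 10 7)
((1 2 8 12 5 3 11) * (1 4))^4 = (1 5)(2 3)(4 12)(8 11) = [0, 5, 3, 2, 12, 1, 6, 7, 11, 9, 10, 8, 4]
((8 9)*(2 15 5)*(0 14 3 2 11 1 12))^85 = (0 15 12 2 1 3 11 14 5)(8 9) = [15, 3, 1, 11, 4, 0, 6, 7, 9, 8, 10, 14, 2, 13, 5, 12]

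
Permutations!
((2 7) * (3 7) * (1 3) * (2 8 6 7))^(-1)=(1 2 3)(6 8 7)=[0, 2, 3, 1, 4, 5, 8, 6, 7]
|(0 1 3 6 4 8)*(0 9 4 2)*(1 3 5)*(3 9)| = |(0 9 4 8 3 6 2)(1 5)| = 14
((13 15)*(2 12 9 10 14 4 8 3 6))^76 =(15)(2 14 6 10 3 9 8 12 4) =[0, 1, 14, 9, 2, 5, 10, 7, 12, 8, 3, 11, 4, 13, 6, 15]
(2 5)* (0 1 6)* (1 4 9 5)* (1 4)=[1, 6, 4, 3, 9, 2, 0, 7, 8, 5]=(0 1 6)(2 4 9 5)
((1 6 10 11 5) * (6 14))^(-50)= [0, 11, 2, 3, 4, 10, 1, 7, 8, 9, 14, 6, 12, 13, 5]= (1 11 6)(5 10 14)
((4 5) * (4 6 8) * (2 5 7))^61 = (2 5 6 8 4 7) = [0, 1, 5, 3, 7, 6, 8, 2, 4]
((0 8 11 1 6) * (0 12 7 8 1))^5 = (0 8 12 1 11 7 6) = [8, 11, 2, 3, 4, 5, 0, 6, 12, 9, 10, 7, 1]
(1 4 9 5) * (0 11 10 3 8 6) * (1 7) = [11, 4, 2, 8, 9, 7, 0, 1, 6, 5, 3, 10] = (0 11 10 3 8 6)(1 4 9 5 7)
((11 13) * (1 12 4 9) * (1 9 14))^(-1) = [0, 14, 2, 3, 12, 5, 6, 7, 8, 9, 10, 13, 1, 11, 4] = (1 14 4 12)(11 13)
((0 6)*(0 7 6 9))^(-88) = (9) = [0, 1, 2, 3, 4, 5, 6, 7, 8, 9]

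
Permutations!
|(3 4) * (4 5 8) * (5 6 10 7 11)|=8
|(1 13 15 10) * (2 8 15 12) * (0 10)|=|(0 10 1 13 12 2 8 15)|=8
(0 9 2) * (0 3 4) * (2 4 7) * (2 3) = [9, 1, 2, 7, 0, 5, 6, 3, 8, 4] = (0 9 4)(3 7)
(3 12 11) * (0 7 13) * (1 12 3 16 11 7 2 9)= (0 2 9 1 12 7 13)(11 16)= [2, 12, 9, 3, 4, 5, 6, 13, 8, 1, 10, 16, 7, 0, 14, 15, 11]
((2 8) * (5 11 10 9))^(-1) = (2 8)(5 9 10 11) = [0, 1, 8, 3, 4, 9, 6, 7, 2, 10, 11, 5]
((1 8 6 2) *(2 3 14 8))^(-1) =(1 2)(3 6 8 14) =[0, 2, 1, 6, 4, 5, 8, 7, 14, 9, 10, 11, 12, 13, 3]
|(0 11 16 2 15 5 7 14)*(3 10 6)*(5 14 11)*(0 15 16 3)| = |(0 5 7 11 3 10 6)(2 16)(14 15)| = 14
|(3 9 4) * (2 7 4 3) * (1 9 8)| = 12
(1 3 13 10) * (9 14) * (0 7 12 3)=(0 7 12 3 13 10 1)(9 14)=[7, 0, 2, 13, 4, 5, 6, 12, 8, 14, 1, 11, 3, 10, 9]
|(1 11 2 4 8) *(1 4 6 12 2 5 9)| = 12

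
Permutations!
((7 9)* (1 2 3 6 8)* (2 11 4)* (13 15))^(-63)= (7 9)(13 15)= [0, 1, 2, 3, 4, 5, 6, 9, 8, 7, 10, 11, 12, 15, 14, 13]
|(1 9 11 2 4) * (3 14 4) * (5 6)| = 14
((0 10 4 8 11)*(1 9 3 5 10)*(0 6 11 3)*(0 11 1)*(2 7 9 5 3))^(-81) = (1 6 11 9 7 2 8 4 10 5) = [0, 6, 8, 3, 10, 1, 11, 2, 4, 7, 5, 9]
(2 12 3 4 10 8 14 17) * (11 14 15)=(2 12 3 4 10 8 15 11 14 17)=[0, 1, 12, 4, 10, 5, 6, 7, 15, 9, 8, 14, 3, 13, 17, 11, 16, 2]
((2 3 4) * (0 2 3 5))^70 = (0 2 5) = [2, 1, 5, 3, 4, 0]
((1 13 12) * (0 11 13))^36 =(0 11 13 12 1) =[11, 0, 2, 3, 4, 5, 6, 7, 8, 9, 10, 13, 1, 12]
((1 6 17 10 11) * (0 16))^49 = [16, 11, 2, 3, 4, 5, 1, 7, 8, 9, 17, 10, 12, 13, 14, 15, 0, 6] = (0 16)(1 11 10 17 6)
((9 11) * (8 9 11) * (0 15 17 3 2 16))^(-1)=(0 16 2 3 17 15)(8 9)=[16, 1, 3, 17, 4, 5, 6, 7, 9, 8, 10, 11, 12, 13, 14, 0, 2, 15]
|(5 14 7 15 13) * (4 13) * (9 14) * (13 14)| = 12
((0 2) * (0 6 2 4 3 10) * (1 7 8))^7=(0 10 3 4)(1 7 8)(2 6)=[10, 7, 6, 4, 0, 5, 2, 8, 1, 9, 3]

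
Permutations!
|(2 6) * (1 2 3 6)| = 2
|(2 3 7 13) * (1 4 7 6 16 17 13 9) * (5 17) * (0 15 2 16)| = 20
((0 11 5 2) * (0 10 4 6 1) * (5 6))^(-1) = (0 1 6 11)(2 5 4 10) = [1, 6, 5, 3, 10, 4, 11, 7, 8, 9, 2, 0]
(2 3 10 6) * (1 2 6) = (1 2 3 10) = [0, 2, 3, 10, 4, 5, 6, 7, 8, 9, 1]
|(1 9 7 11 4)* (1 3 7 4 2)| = 7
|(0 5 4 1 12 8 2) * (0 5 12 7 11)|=9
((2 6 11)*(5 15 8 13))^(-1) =[0, 1, 11, 3, 4, 13, 2, 7, 15, 9, 10, 6, 12, 8, 14, 5] =(2 11 6)(5 13 8 15)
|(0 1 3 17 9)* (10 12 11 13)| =20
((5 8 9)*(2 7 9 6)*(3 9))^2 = (2 3 5 6 7 9 8) = [0, 1, 3, 5, 4, 6, 7, 9, 2, 8]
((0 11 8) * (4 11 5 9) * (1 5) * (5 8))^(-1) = [8, 0, 2, 3, 9, 11, 6, 7, 1, 5, 10, 4] = (0 8 1)(4 9 5 11)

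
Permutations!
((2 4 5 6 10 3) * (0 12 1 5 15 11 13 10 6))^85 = [12, 5, 4, 2, 15, 0, 6, 7, 8, 9, 3, 13, 1, 10, 14, 11] = (0 12 1 5)(2 4 15 11 13 10 3)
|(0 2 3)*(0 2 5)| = 2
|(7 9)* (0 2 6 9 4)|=6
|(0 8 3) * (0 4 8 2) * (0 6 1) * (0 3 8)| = 6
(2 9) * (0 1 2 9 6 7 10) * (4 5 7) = (0 1 2 6 4 5 7 10) = [1, 2, 6, 3, 5, 7, 4, 10, 8, 9, 0]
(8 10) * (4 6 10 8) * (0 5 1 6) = (0 5 1 6 10 4) = [5, 6, 2, 3, 0, 1, 10, 7, 8, 9, 4]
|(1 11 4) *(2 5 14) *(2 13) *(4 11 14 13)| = |(1 14 4)(2 5 13)| = 3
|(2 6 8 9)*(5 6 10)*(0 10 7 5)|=6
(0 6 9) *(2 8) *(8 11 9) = (0 6 8 2 11 9) = [6, 1, 11, 3, 4, 5, 8, 7, 2, 0, 10, 9]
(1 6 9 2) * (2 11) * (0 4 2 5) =(0 4 2 1 6 9 11 5) =[4, 6, 1, 3, 2, 0, 9, 7, 8, 11, 10, 5]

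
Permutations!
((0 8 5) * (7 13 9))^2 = (0 5 8)(7 9 13) = [5, 1, 2, 3, 4, 8, 6, 9, 0, 13, 10, 11, 12, 7]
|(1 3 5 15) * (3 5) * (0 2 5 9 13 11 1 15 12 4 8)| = 12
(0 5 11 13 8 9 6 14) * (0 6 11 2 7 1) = (0 5 2 7 1)(6 14)(8 9 11 13) = [5, 0, 7, 3, 4, 2, 14, 1, 9, 11, 10, 13, 12, 8, 6]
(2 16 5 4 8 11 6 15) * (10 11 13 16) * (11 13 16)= (2 10 13 11 6 15)(4 8 16 5)= [0, 1, 10, 3, 8, 4, 15, 7, 16, 9, 13, 6, 12, 11, 14, 2, 5]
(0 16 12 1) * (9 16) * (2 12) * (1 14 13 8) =(0 9 16 2 12 14 13 8 1) =[9, 0, 12, 3, 4, 5, 6, 7, 1, 16, 10, 11, 14, 8, 13, 15, 2]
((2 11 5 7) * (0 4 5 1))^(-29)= (0 1 11 2 7 5 4)= [1, 11, 7, 3, 0, 4, 6, 5, 8, 9, 10, 2]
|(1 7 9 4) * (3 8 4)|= |(1 7 9 3 8 4)|= 6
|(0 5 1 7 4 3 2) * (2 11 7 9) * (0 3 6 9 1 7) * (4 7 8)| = |(0 5 8 4 6 9 2 3 11)| = 9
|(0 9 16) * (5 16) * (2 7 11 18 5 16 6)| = |(0 9 16)(2 7 11 18 5 6)| = 6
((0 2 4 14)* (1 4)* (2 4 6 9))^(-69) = [0, 2, 9, 3, 4, 5, 1, 7, 8, 6, 10, 11, 12, 13, 14] = (14)(1 2 9 6)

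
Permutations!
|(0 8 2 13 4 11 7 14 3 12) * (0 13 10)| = |(0 8 2 10)(3 12 13 4 11 7 14)| = 28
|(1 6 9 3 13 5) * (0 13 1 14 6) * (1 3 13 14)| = |(0 14 6 9 13 5 1)| = 7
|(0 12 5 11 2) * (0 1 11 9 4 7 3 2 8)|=|(0 12 5 9 4 7 3 2 1 11 8)|=11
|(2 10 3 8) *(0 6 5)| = |(0 6 5)(2 10 3 8)| = 12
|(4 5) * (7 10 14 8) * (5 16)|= 12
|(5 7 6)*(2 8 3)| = 3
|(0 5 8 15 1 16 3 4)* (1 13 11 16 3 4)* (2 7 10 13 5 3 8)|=|(0 3 1 8 15 5 2 7 10 13 11 16 4)|=13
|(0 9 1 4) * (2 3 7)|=|(0 9 1 4)(2 3 7)|=12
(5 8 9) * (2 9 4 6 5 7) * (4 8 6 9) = [0, 1, 4, 3, 9, 6, 5, 2, 8, 7] = (2 4 9 7)(5 6)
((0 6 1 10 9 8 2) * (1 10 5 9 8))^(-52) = [8, 9, 10, 3, 4, 1, 2, 7, 6, 5, 0] = (0 8 6 2 10)(1 9 5)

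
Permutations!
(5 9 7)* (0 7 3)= (0 7 5 9 3)= [7, 1, 2, 0, 4, 9, 6, 5, 8, 3]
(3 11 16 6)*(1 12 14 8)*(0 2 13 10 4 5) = (0 2 13 10 4 5)(1 12 14 8)(3 11 16 6) = [2, 12, 13, 11, 5, 0, 3, 7, 1, 9, 4, 16, 14, 10, 8, 15, 6]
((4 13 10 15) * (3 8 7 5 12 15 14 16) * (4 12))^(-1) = (3 16 14 10 13 4 5 7 8)(12 15) = [0, 1, 2, 16, 5, 7, 6, 8, 3, 9, 13, 11, 15, 4, 10, 12, 14]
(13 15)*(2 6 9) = (2 6 9)(13 15) = [0, 1, 6, 3, 4, 5, 9, 7, 8, 2, 10, 11, 12, 15, 14, 13]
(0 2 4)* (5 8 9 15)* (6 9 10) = (0 2 4)(5 8 10 6 9 15) = [2, 1, 4, 3, 0, 8, 9, 7, 10, 15, 6, 11, 12, 13, 14, 5]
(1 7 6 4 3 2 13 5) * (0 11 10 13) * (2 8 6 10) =(0 11 2)(1 7 10 13 5)(3 8 6 4) =[11, 7, 0, 8, 3, 1, 4, 10, 6, 9, 13, 2, 12, 5]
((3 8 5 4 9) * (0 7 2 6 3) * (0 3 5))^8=[8, 1, 7, 9, 5, 6, 2, 0, 3, 4]=(0 8 3 9 4 5 6 2 7)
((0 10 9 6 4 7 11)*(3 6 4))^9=(0 4)(3 6)(7 10)(9 11)=[4, 1, 2, 6, 0, 5, 3, 10, 8, 11, 7, 9]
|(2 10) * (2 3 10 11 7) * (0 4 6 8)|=12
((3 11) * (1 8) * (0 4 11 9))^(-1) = (0 9 3 11 4)(1 8) = [9, 8, 2, 11, 0, 5, 6, 7, 1, 3, 10, 4]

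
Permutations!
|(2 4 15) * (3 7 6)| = |(2 4 15)(3 7 6)| = 3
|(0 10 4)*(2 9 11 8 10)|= 7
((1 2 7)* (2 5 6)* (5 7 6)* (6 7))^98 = [0, 2, 1, 3, 4, 5, 7, 6] = (1 2)(6 7)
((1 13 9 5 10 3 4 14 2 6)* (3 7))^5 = (1 7 6 10 2 5 14 9 4 13 3) = [0, 7, 5, 1, 13, 14, 10, 6, 8, 4, 2, 11, 12, 3, 9]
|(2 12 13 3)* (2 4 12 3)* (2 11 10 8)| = 8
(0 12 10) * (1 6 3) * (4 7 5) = [12, 6, 2, 1, 7, 4, 3, 5, 8, 9, 0, 11, 10] = (0 12 10)(1 6 3)(4 7 5)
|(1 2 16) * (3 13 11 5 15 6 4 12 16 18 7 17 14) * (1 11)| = 56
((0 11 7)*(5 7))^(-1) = (0 7 5 11) = [7, 1, 2, 3, 4, 11, 6, 5, 8, 9, 10, 0]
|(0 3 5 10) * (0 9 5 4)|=3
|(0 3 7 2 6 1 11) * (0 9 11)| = 6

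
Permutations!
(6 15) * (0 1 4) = (0 1 4)(6 15) = [1, 4, 2, 3, 0, 5, 15, 7, 8, 9, 10, 11, 12, 13, 14, 6]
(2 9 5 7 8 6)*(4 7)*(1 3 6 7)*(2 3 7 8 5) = (1 7 5 4)(2 9)(3 6) = [0, 7, 9, 6, 1, 4, 3, 5, 8, 2]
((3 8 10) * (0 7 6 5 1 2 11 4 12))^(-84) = (0 11 5)(1 7 4)(2 6 12) = [11, 7, 6, 3, 1, 0, 12, 4, 8, 9, 10, 5, 2]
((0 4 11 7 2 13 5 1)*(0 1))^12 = [13, 1, 11, 3, 5, 2, 6, 4, 8, 9, 10, 0, 12, 7] = (0 13 7 4 5 2 11)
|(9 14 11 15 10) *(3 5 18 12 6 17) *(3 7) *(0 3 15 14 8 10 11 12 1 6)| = |(0 3 5 18 1 6 17 7 15 11 14 12)(8 10 9)| = 12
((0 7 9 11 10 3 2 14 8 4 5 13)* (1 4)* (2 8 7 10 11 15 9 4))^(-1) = (0 13 5 4 7 14 2 1 8 3 10)(9 15) = [13, 8, 1, 10, 7, 4, 6, 14, 3, 15, 0, 11, 12, 5, 2, 9]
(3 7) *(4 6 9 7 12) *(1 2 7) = [0, 2, 7, 12, 6, 5, 9, 3, 8, 1, 10, 11, 4] = (1 2 7 3 12 4 6 9)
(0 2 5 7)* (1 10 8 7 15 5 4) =(0 2 4 1 10 8 7)(5 15) =[2, 10, 4, 3, 1, 15, 6, 0, 7, 9, 8, 11, 12, 13, 14, 5]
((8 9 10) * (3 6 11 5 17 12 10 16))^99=(3 16 9 8 10 12 17 5 11 6)=[0, 1, 2, 16, 4, 11, 3, 7, 10, 8, 12, 6, 17, 13, 14, 15, 9, 5]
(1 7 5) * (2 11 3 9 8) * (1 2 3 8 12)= (1 7 5 2 11 8 3 9 12)= [0, 7, 11, 9, 4, 2, 6, 5, 3, 12, 10, 8, 1]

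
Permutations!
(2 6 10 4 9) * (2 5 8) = (2 6 10 4 9 5 8) = [0, 1, 6, 3, 9, 8, 10, 7, 2, 5, 4]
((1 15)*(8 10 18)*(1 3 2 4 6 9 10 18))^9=(1 15 3 2 4 6 9 10)(8 18)=[0, 15, 4, 2, 6, 5, 9, 7, 18, 10, 1, 11, 12, 13, 14, 3, 16, 17, 8]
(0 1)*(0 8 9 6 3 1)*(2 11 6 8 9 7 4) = (1 9 8 7 4 2 11 6 3) = [0, 9, 11, 1, 2, 5, 3, 4, 7, 8, 10, 6]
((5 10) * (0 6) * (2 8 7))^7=(0 6)(2 8 7)(5 10)=[6, 1, 8, 3, 4, 10, 0, 2, 7, 9, 5]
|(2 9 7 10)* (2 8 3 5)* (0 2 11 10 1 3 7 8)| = 10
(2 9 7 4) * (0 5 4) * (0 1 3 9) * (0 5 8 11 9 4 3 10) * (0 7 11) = (0 8)(1 10 7)(2 5 3 4)(9 11) = [8, 10, 5, 4, 2, 3, 6, 1, 0, 11, 7, 9]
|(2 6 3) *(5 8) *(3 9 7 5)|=|(2 6 9 7 5 8 3)|=7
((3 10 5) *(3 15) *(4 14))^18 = (3 5)(10 15) = [0, 1, 2, 5, 4, 3, 6, 7, 8, 9, 15, 11, 12, 13, 14, 10]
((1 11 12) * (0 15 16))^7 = (0 15 16)(1 11 12) = [15, 11, 2, 3, 4, 5, 6, 7, 8, 9, 10, 12, 1, 13, 14, 16, 0]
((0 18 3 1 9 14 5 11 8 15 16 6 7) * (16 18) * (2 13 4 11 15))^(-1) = (0 7 6 16)(1 3 18 15 5 14 9)(2 8 11 4 13) = [7, 3, 8, 18, 13, 14, 16, 6, 11, 1, 10, 4, 12, 2, 9, 5, 0, 17, 15]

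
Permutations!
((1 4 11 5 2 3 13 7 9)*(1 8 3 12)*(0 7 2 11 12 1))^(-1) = [12, 2, 13, 8, 1, 11, 6, 0, 9, 7, 10, 5, 4, 3] = (0 12 4 1 2 13 3 8 9 7)(5 11)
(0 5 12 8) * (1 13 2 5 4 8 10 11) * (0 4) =(1 13 2 5 12 10 11)(4 8) =[0, 13, 5, 3, 8, 12, 6, 7, 4, 9, 11, 1, 10, 2]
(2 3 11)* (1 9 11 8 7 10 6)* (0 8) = (0 8 7 10 6 1 9 11 2 3) = [8, 9, 3, 0, 4, 5, 1, 10, 7, 11, 6, 2]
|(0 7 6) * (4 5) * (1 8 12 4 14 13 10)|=24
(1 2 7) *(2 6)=(1 6 2 7)=[0, 6, 7, 3, 4, 5, 2, 1]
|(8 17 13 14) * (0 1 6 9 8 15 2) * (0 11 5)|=12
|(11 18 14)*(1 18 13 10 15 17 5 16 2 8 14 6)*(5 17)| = |(1 18 6)(2 8 14 11 13 10 15 5 16)| = 9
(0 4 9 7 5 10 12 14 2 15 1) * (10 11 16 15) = (0 4 9 7 5 11 16 15 1)(2 10 12 14) = [4, 0, 10, 3, 9, 11, 6, 5, 8, 7, 12, 16, 14, 13, 2, 1, 15]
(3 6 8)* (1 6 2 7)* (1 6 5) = (1 5)(2 7 6 8 3) = [0, 5, 7, 2, 4, 1, 8, 6, 3]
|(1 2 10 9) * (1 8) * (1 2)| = |(2 10 9 8)| = 4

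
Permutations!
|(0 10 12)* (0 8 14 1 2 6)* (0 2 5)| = |(0 10 12 8 14 1 5)(2 6)| = 14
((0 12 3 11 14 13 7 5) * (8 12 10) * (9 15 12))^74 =[8, 1, 2, 14, 4, 10, 6, 0, 15, 12, 9, 13, 11, 5, 7, 3] =(0 8 15 3 14 7)(5 10 9 12 11 13)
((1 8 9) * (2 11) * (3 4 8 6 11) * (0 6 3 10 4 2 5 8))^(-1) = [4, 9, 3, 1, 10, 11, 0, 7, 5, 8, 2, 6] = (0 4 10 2 3 1 9 8 5 11 6)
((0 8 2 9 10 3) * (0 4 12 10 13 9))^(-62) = (13)(0 8 2)(3 12)(4 10) = [8, 1, 0, 12, 10, 5, 6, 7, 2, 9, 4, 11, 3, 13]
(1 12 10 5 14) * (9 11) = (1 12 10 5 14)(9 11) = [0, 12, 2, 3, 4, 14, 6, 7, 8, 11, 5, 9, 10, 13, 1]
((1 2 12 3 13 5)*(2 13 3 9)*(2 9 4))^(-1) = (1 5 13)(2 4 12) = [0, 5, 4, 3, 12, 13, 6, 7, 8, 9, 10, 11, 2, 1]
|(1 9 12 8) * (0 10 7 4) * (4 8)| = 8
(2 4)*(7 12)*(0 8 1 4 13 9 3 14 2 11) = (0 8 1 4 11)(2 13 9 3 14)(7 12) = [8, 4, 13, 14, 11, 5, 6, 12, 1, 3, 10, 0, 7, 9, 2]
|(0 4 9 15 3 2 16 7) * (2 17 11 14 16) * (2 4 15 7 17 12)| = 8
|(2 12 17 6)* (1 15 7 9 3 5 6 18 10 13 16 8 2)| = 56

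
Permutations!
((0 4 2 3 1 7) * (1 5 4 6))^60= [0, 1, 2, 3, 4, 5, 6, 7]= (7)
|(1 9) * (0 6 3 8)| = 4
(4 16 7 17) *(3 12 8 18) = (3 12 8 18)(4 16 7 17) = [0, 1, 2, 12, 16, 5, 6, 17, 18, 9, 10, 11, 8, 13, 14, 15, 7, 4, 3]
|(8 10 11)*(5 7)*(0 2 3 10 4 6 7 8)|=5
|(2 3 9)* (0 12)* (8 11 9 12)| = 7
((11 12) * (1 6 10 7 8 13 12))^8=(13)=[0, 1, 2, 3, 4, 5, 6, 7, 8, 9, 10, 11, 12, 13]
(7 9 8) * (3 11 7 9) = (3 11 7)(8 9) = [0, 1, 2, 11, 4, 5, 6, 3, 9, 8, 10, 7]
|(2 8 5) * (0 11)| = |(0 11)(2 8 5)| = 6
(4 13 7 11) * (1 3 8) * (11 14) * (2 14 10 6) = (1 3 8)(2 14 11 4 13 7 10 6) = [0, 3, 14, 8, 13, 5, 2, 10, 1, 9, 6, 4, 12, 7, 11]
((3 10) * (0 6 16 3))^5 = (16) = [0, 1, 2, 3, 4, 5, 6, 7, 8, 9, 10, 11, 12, 13, 14, 15, 16]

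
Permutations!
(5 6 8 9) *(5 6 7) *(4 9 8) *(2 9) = (2 9 6 4)(5 7) = [0, 1, 9, 3, 2, 7, 4, 5, 8, 6]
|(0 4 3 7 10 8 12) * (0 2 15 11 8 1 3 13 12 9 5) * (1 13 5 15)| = 84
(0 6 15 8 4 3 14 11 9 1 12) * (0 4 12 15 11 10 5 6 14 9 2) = (0 14 10 5 6 11 2)(1 15 8 12 4 3 9) = [14, 15, 0, 9, 3, 6, 11, 7, 12, 1, 5, 2, 4, 13, 10, 8]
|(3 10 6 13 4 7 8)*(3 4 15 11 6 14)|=12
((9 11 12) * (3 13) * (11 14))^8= [0, 1, 2, 3, 4, 5, 6, 7, 8, 9, 10, 11, 12, 13, 14]= (14)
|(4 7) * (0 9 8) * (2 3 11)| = 6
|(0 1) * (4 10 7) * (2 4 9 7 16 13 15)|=|(0 1)(2 4 10 16 13 15)(7 9)|=6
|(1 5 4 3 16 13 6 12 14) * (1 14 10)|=|(1 5 4 3 16 13 6 12 10)|=9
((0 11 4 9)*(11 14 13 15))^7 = (15) = [0, 1, 2, 3, 4, 5, 6, 7, 8, 9, 10, 11, 12, 13, 14, 15]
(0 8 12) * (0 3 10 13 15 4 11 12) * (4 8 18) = (0 18 4 11 12 3 10 13 15 8) = [18, 1, 2, 10, 11, 5, 6, 7, 0, 9, 13, 12, 3, 15, 14, 8, 16, 17, 4]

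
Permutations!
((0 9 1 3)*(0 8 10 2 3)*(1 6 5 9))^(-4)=(10)(5 6 9)=[0, 1, 2, 3, 4, 6, 9, 7, 8, 5, 10]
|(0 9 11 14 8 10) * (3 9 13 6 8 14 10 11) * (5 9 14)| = |(0 13 6 8 11 10)(3 14 5 9)| = 12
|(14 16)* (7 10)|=|(7 10)(14 16)|=2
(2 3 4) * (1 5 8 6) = (1 5 8 6)(2 3 4) = [0, 5, 3, 4, 2, 8, 1, 7, 6]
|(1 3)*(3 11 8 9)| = |(1 11 8 9 3)| = 5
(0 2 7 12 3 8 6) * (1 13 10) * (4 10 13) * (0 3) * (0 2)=(13)(1 4 10)(2 7 12)(3 8 6)=[0, 4, 7, 8, 10, 5, 3, 12, 6, 9, 1, 11, 2, 13]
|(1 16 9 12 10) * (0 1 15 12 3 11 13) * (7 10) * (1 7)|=|(0 7 10 15 12 1 16 9 3 11 13)|=11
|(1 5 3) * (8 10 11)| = |(1 5 3)(8 10 11)| = 3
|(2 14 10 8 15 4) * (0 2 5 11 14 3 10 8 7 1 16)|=|(0 2 3 10 7 1 16)(4 5 11 14 8 15)|=42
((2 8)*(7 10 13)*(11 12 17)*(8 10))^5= (11 17 12)= [0, 1, 2, 3, 4, 5, 6, 7, 8, 9, 10, 17, 11, 13, 14, 15, 16, 12]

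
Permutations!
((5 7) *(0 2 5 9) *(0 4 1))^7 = (9) = [0, 1, 2, 3, 4, 5, 6, 7, 8, 9]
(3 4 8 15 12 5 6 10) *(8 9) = [0, 1, 2, 4, 9, 6, 10, 7, 15, 8, 3, 11, 5, 13, 14, 12] = (3 4 9 8 15 12 5 6 10)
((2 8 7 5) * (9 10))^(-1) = [0, 1, 5, 3, 4, 7, 6, 8, 2, 10, 9] = (2 5 7 8)(9 10)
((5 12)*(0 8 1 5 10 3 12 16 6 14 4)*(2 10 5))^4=(0 10 16)(1 12 14)(2 5 4)(3 6 8)=[10, 12, 5, 6, 2, 4, 8, 7, 3, 9, 16, 11, 14, 13, 1, 15, 0]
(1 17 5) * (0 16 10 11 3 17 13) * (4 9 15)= (0 16 10 11 3 17 5 1 13)(4 9 15)= [16, 13, 2, 17, 9, 1, 6, 7, 8, 15, 11, 3, 12, 0, 14, 4, 10, 5]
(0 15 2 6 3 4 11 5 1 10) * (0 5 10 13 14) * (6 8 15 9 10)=(0 9 10 5 1 13 14)(2 8 15)(3 4 11 6)=[9, 13, 8, 4, 11, 1, 3, 7, 15, 10, 5, 6, 12, 14, 0, 2]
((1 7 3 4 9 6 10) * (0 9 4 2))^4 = (0 1)(2 10)(3 6)(7 9) = [1, 0, 10, 6, 4, 5, 3, 9, 8, 7, 2]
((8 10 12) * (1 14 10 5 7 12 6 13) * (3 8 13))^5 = (1 8)(3 13)(5 14)(6 12)(7 10) = [0, 8, 2, 13, 4, 14, 12, 10, 1, 9, 7, 11, 6, 3, 5]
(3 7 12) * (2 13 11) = (2 13 11)(3 7 12) = [0, 1, 13, 7, 4, 5, 6, 12, 8, 9, 10, 2, 3, 11]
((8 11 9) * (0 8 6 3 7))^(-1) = (0 7 3 6 9 11 8) = [7, 1, 2, 6, 4, 5, 9, 3, 0, 11, 10, 8]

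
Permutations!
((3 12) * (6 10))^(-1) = [0, 1, 2, 12, 4, 5, 10, 7, 8, 9, 6, 11, 3] = (3 12)(6 10)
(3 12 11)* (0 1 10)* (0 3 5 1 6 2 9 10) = (0 6 2 9 10 3 12 11 5 1) = [6, 0, 9, 12, 4, 1, 2, 7, 8, 10, 3, 5, 11]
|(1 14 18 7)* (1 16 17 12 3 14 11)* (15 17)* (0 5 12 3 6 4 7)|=12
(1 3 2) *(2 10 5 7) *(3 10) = (1 10 5 7 2) = [0, 10, 1, 3, 4, 7, 6, 2, 8, 9, 5]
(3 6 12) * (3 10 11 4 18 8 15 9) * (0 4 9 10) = (0 4 18 8 15 10 11 9 3 6 12) = [4, 1, 2, 6, 18, 5, 12, 7, 15, 3, 11, 9, 0, 13, 14, 10, 16, 17, 8]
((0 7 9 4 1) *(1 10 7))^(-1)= (0 1)(4 9 7 10)= [1, 0, 2, 3, 9, 5, 6, 10, 8, 7, 4]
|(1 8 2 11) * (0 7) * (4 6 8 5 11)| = 12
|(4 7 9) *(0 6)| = |(0 6)(4 7 9)| = 6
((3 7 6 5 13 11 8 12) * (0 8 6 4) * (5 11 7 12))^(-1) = (0 4 7 13 5 8)(3 12)(6 11) = [4, 1, 2, 12, 7, 8, 11, 13, 0, 9, 10, 6, 3, 5]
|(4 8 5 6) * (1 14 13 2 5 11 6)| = |(1 14 13 2 5)(4 8 11 6)| = 20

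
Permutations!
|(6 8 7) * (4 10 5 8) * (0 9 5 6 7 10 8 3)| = |(0 9 5 3)(4 8 10 6)| = 4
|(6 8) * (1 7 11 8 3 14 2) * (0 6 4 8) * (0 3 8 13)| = |(0 6 8 4 13)(1 7 11 3 14 2)| = 30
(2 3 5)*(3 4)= (2 4 3 5)= [0, 1, 4, 5, 3, 2]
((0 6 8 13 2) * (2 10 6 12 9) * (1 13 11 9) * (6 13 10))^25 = (0 6)(1 11)(2 13)(8 12)(9 10) = [6, 11, 13, 3, 4, 5, 0, 7, 12, 10, 9, 1, 8, 2]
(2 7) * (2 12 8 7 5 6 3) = (2 5 6 3)(7 12 8) = [0, 1, 5, 2, 4, 6, 3, 12, 7, 9, 10, 11, 8]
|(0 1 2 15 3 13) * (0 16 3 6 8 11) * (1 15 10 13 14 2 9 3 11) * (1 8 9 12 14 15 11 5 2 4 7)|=20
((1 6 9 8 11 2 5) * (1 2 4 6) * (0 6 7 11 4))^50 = (0 6 9 8 4 7 11) = [6, 1, 2, 3, 7, 5, 9, 11, 4, 8, 10, 0]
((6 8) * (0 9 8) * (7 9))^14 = (0 6 8 9 7) = [6, 1, 2, 3, 4, 5, 8, 0, 9, 7]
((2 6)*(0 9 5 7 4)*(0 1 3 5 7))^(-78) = (0 5 3 1 4 7 9) = [5, 4, 2, 1, 7, 3, 6, 9, 8, 0]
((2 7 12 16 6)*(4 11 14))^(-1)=(2 6 16 12 7)(4 14 11)=[0, 1, 6, 3, 14, 5, 16, 2, 8, 9, 10, 4, 7, 13, 11, 15, 12]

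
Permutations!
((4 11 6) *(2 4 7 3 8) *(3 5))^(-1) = (2 8 3 5 7 6 11 4) = [0, 1, 8, 5, 2, 7, 11, 6, 3, 9, 10, 4]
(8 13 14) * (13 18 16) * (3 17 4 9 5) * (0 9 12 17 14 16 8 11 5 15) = [9, 1, 2, 14, 12, 3, 6, 7, 18, 15, 10, 5, 17, 16, 11, 0, 13, 4, 8] = (0 9 15)(3 14 11 5)(4 12 17)(8 18)(13 16)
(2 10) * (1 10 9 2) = (1 10)(2 9) = [0, 10, 9, 3, 4, 5, 6, 7, 8, 2, 1]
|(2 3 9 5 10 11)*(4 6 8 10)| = |(2 3 9 5 4 6 8 10 11)| = 9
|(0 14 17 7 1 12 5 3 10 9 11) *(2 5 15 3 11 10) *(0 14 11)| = 22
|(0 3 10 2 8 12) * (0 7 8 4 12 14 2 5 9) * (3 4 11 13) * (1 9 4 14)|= 14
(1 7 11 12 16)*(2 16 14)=(1 7 11 12 14 2 16)=[0, 7, 16, 3, 4, 5, 6, 11, 8, 9, 10, 12, 14, 13, 2, 15, 1]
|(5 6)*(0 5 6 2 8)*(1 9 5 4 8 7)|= 15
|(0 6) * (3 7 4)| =6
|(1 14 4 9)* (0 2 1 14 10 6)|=|(0 2 1 10 6)(4 9 14)|=15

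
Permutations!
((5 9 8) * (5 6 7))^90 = (9) = [0, 1, 2, 3, 4, 5, 6, 7, 8, 9]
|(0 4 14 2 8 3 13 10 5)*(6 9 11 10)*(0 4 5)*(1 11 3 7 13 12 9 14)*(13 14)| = |(0 5 4 1 11 10)(2 8 7 14)(3 12 9)(6 13)| = 12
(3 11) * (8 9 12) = (3 11)(8 9 12) = [0, 1, 2, 11, 4, 5, 6, 7, 9, 12, 10, 3, 8]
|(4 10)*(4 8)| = |(4 10 8)| = 3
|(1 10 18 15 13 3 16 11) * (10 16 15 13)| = 15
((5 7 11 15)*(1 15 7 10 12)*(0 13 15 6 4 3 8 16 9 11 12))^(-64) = [13, 9, 2, 12, 7, 10, 11, 8, 1, 4, 0, 3, 16, 15, 14, 5, 6] = (0 13 15 5 10)(1 9 4 7 8)(3 12 16 6 11)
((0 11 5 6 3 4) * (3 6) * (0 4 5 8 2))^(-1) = [2, 1, 8, 5, 4, 3, 6, 7, 11, 9, 10, 0] = (0 2 8 11)(3 5)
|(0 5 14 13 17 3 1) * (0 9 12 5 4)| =|(0 4)(1 9 12 5 14 13 17 3)| =8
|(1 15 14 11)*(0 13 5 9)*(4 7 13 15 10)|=|(0 15 14 11 1 10 4 7 13 5 9)|=11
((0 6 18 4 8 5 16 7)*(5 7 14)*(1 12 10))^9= (0 4)(6 8)(7 18)= [4, 1, 2, 3, 0, 5, 8, 18, 6, 9, 10, 11, 12, 13, 14, 15, 16, 17, 7]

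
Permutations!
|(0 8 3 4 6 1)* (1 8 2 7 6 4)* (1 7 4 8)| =8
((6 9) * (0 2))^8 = (9) = [0, 1, 2, 3, 4, 5, 6, 7, 8, 9]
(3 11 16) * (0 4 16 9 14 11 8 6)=(0 4 16 3 8 6)(9 14 11)=[4, 1, 2, 8, 16, 5, 0, 7, 6, 14, 10, 9, 12, 13, 11, 15, 3]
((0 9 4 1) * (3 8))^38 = (0 4)(1 9) = [4, 9, 2, 3, 0, 5, 6, 7, 8, 1]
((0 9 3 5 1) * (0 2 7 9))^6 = (9) = [0, 1, 2, 3, 4, 5, 6, 7, 8, 9]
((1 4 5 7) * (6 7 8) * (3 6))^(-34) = (1 4 5 8 3 6 7) = [0, 4, 2, 6, 5, 8, 7, 1, 3]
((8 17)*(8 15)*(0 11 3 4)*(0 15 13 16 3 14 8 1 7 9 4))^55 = (0 3 16 13 17 8 14 11) = [3, 1, 2, 16, 4, 5, 6, 7, 14, 9, 10, 0, 12, 17, 11, 15, 13, 8]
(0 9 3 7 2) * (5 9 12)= (0 12 5 9 3 7 2)= [12, 1, 0, 7, 4, 9, 6, 2, 8, 3, 10, 11, 5]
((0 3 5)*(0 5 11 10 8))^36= (0 3 11 10 8)= [3, 1, 2, 11, 4, 5, 6, 7, 0, 9, 8, 10]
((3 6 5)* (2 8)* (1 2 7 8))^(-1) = (1 2)(3 5 6)(7 8) = [0, 2, 1, 5, 4, 6, 3, 8, 7]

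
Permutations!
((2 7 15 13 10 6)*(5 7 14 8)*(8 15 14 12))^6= (2 15 8 10 7)(5 6 14 12 13)= [0, 1, 15, 3, 4, 6, 14, 2, 10, 9, 7, 11, 13, 5, 12, 8]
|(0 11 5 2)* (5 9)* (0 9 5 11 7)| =4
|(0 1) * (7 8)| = |(0 1)(7 8)| = 2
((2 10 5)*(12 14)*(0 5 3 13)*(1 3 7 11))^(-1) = (0 13 3 1 11 7 10 2 5)(12 14) = [13, 11, 5, 1, 4, 0, 6, 10, 8, 9, 2, 7, 14, 3, 12]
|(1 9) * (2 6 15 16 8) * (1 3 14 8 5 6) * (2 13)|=28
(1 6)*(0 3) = (0 3)(1 6) = [3, 6, 2, 0, 4, 5, 1]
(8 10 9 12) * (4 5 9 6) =(4 5 9 12 8 10 6) =[0, 1, 2, 3, 5, 9, 4, 7, 10, 12, 6, 11, 8]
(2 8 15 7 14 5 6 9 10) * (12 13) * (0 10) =(0 10 2 8 15 7 14 5 6 9)(12 13) =[10, 1, 8, 3, 4, 6, 9, 14, 15, 0, 2, 11, 13, 12, 5, 7]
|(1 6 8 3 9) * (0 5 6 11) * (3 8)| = 7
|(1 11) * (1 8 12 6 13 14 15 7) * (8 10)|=|(1 11 10 8 12 6 13 14 15 7)|=10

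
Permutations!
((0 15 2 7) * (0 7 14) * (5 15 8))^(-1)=(0 14 2 15 5 8)=[14, 1, 15, 3, 4, 8, 6, 7, 0, 9, 10, 11, 12, 13, 2, 5]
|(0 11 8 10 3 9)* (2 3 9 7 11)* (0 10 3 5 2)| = |(2 5)(3 7 11 8)(9 10)| = 4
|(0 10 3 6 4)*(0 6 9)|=4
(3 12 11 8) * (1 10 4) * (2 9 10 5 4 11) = (1 5 4)(2 9 10 11 8 3 12) = [0, 5, 9, 12, 1, 4, 6, 7, 3, 10, 11, 8, 2]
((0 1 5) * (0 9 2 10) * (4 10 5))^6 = (0 4)(1 10) = [4, 10, 2, 3, 0, 5, 6, 7, 8, 9, 1]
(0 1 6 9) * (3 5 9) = (0 1 6 3 5 9) = [1, 6, 2, 5, 4, 9, 3, 7, 8, 0]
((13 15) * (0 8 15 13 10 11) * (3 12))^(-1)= (0 11 10 15 8)(3 12)= [11, 1, 2, 12, 4, 5, 6, 7, 0, 9, 15, 10, 3, 13, 14, 8]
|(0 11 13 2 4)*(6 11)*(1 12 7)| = |(0 6 11 13 2 4)(1 12 7)| = 6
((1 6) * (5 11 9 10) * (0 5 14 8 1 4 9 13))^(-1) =(0 13 11 5)(1 8 14 10 9 4 6) =[13, 8, 2, 3, 6, 0, 1, 7, 14, 4, 9, 5, 12, 11, 10]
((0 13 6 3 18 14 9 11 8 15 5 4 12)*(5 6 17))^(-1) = (0 12 4 5 17 13)(3 6 15 8 11 9 14 18) = [12, 1, 2, 6, 5, 17, 15, 7, 11, 14, 10, 9, 4, 0, 18, 8, 16, 13, 3]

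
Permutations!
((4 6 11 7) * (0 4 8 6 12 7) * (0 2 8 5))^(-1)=(0 5 7 12 4)(2 11 6 8)=[5, 1, 11, 3, 0, 7, 8, 12, 2, 9, 10, 6, 4]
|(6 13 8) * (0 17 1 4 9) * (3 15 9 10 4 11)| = |(0 17 1 11 3 15 9)(4 10)(6 13 8)| = 42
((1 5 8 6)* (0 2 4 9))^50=(0 4)(1 8)(2 9)(5 6)=[4, 8, 9, 3, 0, 6, 5, 7, 1, 2]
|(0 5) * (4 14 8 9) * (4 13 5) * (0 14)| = |(0 4)(5 14 8 9 13)| = 10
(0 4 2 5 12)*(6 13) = (0 4 2 5 12)(6 13) = [4, 1, 5, 3, 2, 12, 13, 7, 8, 9, 10, 11, 0, 6]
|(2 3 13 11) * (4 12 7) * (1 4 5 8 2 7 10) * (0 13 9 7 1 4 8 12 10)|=|(0 13 11 1 8 2 3 9 7 5 12)(4 10)|=22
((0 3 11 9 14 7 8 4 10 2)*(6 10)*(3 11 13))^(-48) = (0 9 7 4 10)(2 11 14 8 6) = [9, 1, 11, 3, 10, 5, 2, 4, 6, 7, 0, 14, 12, 13, 8]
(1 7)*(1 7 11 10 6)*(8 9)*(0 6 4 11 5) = (0 6 1 5)(4 11 10)(8 9) = [6, 5, 2, 3, 11, 0, 1, 7, 9, 8, 4, 10]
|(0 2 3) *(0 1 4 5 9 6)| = |(0 2 3 1 4 5 9 6)| = 8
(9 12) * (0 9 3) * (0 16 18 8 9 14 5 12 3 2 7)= (0 14 5 12 2 7)(3 16 18 8 9)= [14, 1, 7, 16, 4, 12, 6, 0, 9, 3, 10, 11, 2, 13, 5, 15, 18, 17, 8]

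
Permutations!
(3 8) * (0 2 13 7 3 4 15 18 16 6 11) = [2, 1, 13, 8, 15, 5, 11, 3, 4, 9, 10, 0, 12, 7, 14, 18, 6, 17, 16] = (0 2 13 7 3 8 4 15 18 16 6 11)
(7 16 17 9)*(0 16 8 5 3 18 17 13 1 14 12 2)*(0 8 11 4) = (0 16 13 1 14 12 2 8 5 3 18 17 9 7 11 4) = [16, 14, 8, 18, 0, 3, 6, 11, 5, 7, 10, 4, 2, 1, 12, 15, 13, 9, 17]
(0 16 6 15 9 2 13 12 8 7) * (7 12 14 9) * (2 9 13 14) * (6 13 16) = (0 6 15 7)(2 14 16 13)(8 12) = [6, 1, 14, 3, 4, 5, 15, 0, 12, 9, 10, 11, 8, 2, 16, 7, 13]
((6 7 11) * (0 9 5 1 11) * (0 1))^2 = (0 5 9)(1 6)(7 11) = [5, 6, 2, 3, 4, 9, 1, 11, 8, 0, 10, 7]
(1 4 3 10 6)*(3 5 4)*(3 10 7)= [0, 10, 2, 7, 5, 4, 1, 3, 8, 9, 6]= (1 10 6)(3 7)(4 5)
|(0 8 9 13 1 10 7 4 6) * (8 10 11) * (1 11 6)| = |(0 10 7 4 1 6)(8 9 13 11)| = 12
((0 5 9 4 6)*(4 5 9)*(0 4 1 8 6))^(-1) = (0 4 6 8 1 5 9) = [4, 5, 2, 3, 6, 9, 8, 7, 1, 0]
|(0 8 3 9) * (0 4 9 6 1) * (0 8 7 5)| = 12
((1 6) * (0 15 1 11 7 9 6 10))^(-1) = [10, 15, 2, 3, 4, 5, 9, 11, 8, 7, 1, 6, 12, 13, 14, 0] = (0 10 1 15)(6 9 7 11)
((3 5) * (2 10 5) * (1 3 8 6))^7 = (10) = [0, 1, 2, 3, 4, 5, 6, 7, 8, 9, 10]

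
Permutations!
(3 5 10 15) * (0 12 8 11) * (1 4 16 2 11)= (0 12 8 1 4 16 2 11)(3 5 10 15)= [12, 4, 11, 5, 16, 10, 6, 7, 1, 9, 15, 0, 8, 13, 14, 3, 2]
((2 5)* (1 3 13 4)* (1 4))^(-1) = (1 13 3)(2 5) = [0, 13, 5, 1, 4, 2, 6, 7, 8, 9, 10, 11, 12, 3]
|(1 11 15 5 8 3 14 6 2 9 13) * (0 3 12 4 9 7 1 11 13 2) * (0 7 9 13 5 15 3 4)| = |(15)(0 4 13 11 3 14 6 7 1 5 8 12)(2 9)| = 12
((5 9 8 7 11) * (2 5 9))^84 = [0, 1, 2, 3, 4, 5, 6, 7, 8, 9, 10, 11] = (11)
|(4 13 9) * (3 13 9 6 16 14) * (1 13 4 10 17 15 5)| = 12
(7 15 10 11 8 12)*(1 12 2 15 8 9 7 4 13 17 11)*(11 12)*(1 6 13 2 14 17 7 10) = (1 11 9 10 6 13 7 8 14 17 12 4 2 15) = [0, 11, 15, 3, 2, 5, 13, 8, 14, 10, 6, 9, 4, 7, 17, 1, 16, 12]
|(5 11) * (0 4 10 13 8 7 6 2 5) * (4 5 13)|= 30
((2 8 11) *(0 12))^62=[0, 1, 11, 3, 4, 5, 6, 7, 2, 9, 10, 8, 12]=(12)(2 11 8)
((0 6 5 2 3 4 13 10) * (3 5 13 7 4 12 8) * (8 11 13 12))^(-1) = (0 10 13 11 12 6)(2 5)(3 8)(4 7) = [10, 1, 5, 8, 7, 2, 0, 4, 3, 9, 13, 12, 6, 11]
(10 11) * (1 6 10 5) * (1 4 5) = (1 6 10 11)(4 5) = [0, 6, 2, 3, 5, 4, 10, 7, 8, 9, 11, 1]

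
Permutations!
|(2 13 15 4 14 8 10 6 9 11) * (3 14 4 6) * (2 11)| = |(2 13 15 6 9)(3 14 8 10)| = 20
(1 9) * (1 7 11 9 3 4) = [0, 3, 2, 4, 1, 5, 6, 11, 8, 7, 10, 9] = (1 3 4)(7 11 9)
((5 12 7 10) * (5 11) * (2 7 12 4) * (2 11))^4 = (12)(2 7 10)(4 11 5) = [0, 1, 7, 3, 11, 4, 6, 10, 8, 9, 2, 5, 12]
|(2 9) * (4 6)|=2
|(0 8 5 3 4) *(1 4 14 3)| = |(0 8 5 1 4)(3 14)| = 10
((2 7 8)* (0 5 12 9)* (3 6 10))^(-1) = (0 9 12 5)(2 8 7)(3 10 6) = [9, 1, 8, 10, 4, 0, 3, 2, 7, 12, 6, 11, 5]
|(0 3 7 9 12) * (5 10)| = 10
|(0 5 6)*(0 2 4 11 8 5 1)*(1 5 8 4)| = 10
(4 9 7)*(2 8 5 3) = (2 8 5 3)(4 9 7) = [0, 1, 8, 2, 9, 3, 6, 4, 5, 7]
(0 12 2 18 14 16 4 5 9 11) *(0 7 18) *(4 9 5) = (0 12 2)(7 18 14 16 9 11) = [12, 1, 0, 3, 4, 5, 6, 18, 8, 11, 10, 7, 2, 13, 16, 15, 9, 17, 14]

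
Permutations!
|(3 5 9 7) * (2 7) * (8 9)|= 6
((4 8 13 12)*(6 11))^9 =(4 8 13 12)(6 11) =[0, 1, 2, 3, 8, 5, 11, 7, 13, 9, 10, 6, 4, 12]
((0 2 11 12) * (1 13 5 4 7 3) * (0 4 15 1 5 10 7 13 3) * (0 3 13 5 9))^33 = (0 1 2 13 11 10 12 7 4 3 5 9 15) = [1, 2, 13, 5, 3, 9, 6, 4, 8, 15, 12, 10, 7, 11, 14, 0]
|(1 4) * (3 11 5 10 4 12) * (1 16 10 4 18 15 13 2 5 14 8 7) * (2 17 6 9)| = |(1 12 3 11 14 8 7)(2 5 4 16 10 18 15 13 17 6 9)| = 77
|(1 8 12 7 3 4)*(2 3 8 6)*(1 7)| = |(1 6 2 3 4 7 8 12)| = 8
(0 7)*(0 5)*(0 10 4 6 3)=[7, 1, 2, 0, 6, 10, 3, 5, 8, 9, 4]=(0 7 5 10 4 6 3)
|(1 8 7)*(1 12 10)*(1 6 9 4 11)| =|(1 8 7 12 10 6 9 4 11)| =9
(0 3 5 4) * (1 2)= (0 3 5 4)(1 2)= [3, 2, 1, 5, 0, 4]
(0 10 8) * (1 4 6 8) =(0 10 1 4 6 8) =[10, 4, 2, 3, 6, 5, 8, 7, 0, 9, 1]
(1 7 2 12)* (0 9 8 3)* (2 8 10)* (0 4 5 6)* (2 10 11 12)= [9, 7, 2, 4, 5, 6, 0, 8, 3, 11, 10, 12, 1]= (0 9 11 12 1 7 8 3 4 5 6)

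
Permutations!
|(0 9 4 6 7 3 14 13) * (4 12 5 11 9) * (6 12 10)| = 12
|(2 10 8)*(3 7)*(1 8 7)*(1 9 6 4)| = |(1 8 2 10 7 3 9 6 4)| = 9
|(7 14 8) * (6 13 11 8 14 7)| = |(14)(6 13 11 8)| = 4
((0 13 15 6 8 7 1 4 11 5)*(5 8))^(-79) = (0 13 15 6 5)(1 4 11 8 7) = [13, 4, 2, 3, 11, 0, 5, 1, 7, 9, 10, 8, 12, 15, 14, 6]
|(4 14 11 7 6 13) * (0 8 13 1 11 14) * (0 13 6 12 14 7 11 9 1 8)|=6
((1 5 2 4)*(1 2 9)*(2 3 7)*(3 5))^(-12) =(1 7 4 9 3 2 5) =[0, 7, 5, 2, 9, 1, 6, 4, 8, 3]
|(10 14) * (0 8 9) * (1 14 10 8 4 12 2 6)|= 9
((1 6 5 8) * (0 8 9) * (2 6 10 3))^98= (0 9 5 6 2 3 10 1 8)= [9, 8, 3, 10, 4, 6, 2, 7, 0, 5, 1]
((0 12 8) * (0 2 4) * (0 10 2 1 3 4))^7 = (0 2 10 4 3 1 8 12) = [2, 8, 10, 1, 3, 5, 6, 7, 12, 9, 4, 11, 0]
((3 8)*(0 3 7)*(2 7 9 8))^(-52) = (9) = [0, 1, 2, 3, 4, 5, 6, 7, 8, 9]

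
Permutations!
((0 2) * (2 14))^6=(14)=[0, 1, 2, 3, 4, 5, 6, 7, 8, 9, 10, 11, 12, 13, 14]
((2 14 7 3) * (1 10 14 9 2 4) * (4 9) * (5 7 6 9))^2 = (1 14 9 4 10 6 2)(3 7 5) = [0, 14, 1, 7, 10, 3, 2, 5, 8, 4, 6, 11, 12, 13, 9]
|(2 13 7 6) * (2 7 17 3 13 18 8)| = 6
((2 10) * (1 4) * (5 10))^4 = (2 5 10) = [0, 1, 5, 3, 4, 10, 6, 7, 8, 9, 2]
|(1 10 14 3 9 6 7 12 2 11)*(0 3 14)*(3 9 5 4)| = 9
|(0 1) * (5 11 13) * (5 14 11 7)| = 6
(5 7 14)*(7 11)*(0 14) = (0 14 5 11 7) = [14, 1, 2, 3, 4, 11, 6, 0, 8, 9, 10, 7, 12, 13, 5]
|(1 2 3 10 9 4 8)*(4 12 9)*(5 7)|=6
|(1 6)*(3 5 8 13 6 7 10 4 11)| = |(1 7 10 4 11 3 5 8 13 6)| = 10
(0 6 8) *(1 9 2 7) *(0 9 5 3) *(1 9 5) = [6, 1, 7, 0, 4, 3, 8, 9, 5, 2] = (0 6 8 5 3)(2 7 9)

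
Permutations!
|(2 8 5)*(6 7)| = 6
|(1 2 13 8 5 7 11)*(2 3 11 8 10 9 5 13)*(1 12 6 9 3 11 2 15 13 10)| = 13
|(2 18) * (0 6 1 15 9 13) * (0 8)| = |(0 6 1 15 9 13 8)(2 18)| = 14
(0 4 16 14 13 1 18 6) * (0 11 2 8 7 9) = (0 4 16 14 13 1 18 6 11 2 8 7 9) = [4, 18, 8, 3, 16, 5, 11, 9, 7, 0, 10, 2, 12, 1, 13, 15, 14, 17, 6]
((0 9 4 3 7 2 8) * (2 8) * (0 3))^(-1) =(0 4 9)(3 8 7) =[4, 1, 2, 8, 9, 5, 6, 3, 7, 0]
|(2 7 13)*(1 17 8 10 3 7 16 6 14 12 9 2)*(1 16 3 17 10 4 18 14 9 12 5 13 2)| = |(1 10 17 8 4 18 14 5 13 16 6 9)(2 3 7)| = 12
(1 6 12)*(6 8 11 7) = (1 8 11 7 6 12) = [0, 8, 2, 3, 4, 5, 12, 6, 11, 9, 10, 7, 1]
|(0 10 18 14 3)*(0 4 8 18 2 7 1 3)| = 10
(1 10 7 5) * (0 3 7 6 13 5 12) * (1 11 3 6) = [6, 10, 2, 7, 4, 11, 13, 12, 8, 9, 1, 3, 0, 5] = (0 6 13 5 11 3 7 12)(1 10)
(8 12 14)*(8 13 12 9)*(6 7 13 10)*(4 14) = (4 14 10 6 7 13 12)(8 9) = [0, 1, 2, 3, 14, 5, 7, 13, 9, 8, 6, 11, 4, 12, 10]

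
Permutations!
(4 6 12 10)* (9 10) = [0, 1, 2, 3, 6, 5, 12, 7, 8, 10, 4, 11, 9] = (4 6 12 9 10)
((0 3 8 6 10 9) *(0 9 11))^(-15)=(0 6)(3 10)(8 11)=[6, 1, 2, 10, 4, 5, 0, 7, 11, 9, 3, 8]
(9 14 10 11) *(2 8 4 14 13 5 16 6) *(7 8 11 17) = [0, 1, 11, 3, 14, 16, 2, 8, 4, 13, 17, 9, 12, 5, 10, 15, 6, 7] = (2 11 9 13 5 16 6)(4 14 10 17 7 8)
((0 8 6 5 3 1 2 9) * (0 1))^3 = (9)(0 5 8 3 6) = [5, 1, 2, 6, 4, 8, 0, 7, 3, 9]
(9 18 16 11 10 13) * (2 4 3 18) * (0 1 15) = [1, 15, 4, 18, 3, 5, 6, 7, 8, 2, 13, 10, 12, 9, 14, 0, 11, 17, 16] = (0 1 15)(2 4 3 18 16 11 10 13 9)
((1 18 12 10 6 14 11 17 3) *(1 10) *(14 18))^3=(1 17 6)(3 18 14)(10 12 11)=[0, 17, 2, 18, 4, 5, 1, 7, 8, 9, 12, 10, 11, 13, 3, 15, 16, 6, 14]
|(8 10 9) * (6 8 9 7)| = |(6 8 10 7)| = 4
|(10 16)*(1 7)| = 2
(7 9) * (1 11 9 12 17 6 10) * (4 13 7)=[0, 11, 2, 3, 13, 5, 10, 12, 8, 4, 1, 9, 17, 7, 14, 15, 16, 6]=(1 11 9 4 13 7 12 17 6 10)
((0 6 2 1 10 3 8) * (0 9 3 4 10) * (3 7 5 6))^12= (10)(0 9 6)(1 8 5)(2 3 7)= [9, 8, 3, 7, 4, 1, 0, 2, 5, 6, 10]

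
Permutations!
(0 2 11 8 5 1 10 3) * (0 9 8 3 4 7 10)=[2, 0, 11, 9, 7, 1, 6, 10, 5, 8, 4, 3]=(0 2 11 3 9 8 5 1)(4 7 10)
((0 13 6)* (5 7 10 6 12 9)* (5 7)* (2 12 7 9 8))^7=(0 7 6 13 10)(2 12 8)=[7, 1, 12, 3, 4, 5, 13, 6, 2, 9, 0, 11, 8, 10]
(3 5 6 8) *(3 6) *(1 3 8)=(1 3 5 8 6)=[0, 3, 2, 5, 4, 8, 1, 7, 6]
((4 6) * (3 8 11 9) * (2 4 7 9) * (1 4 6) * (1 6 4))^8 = (11) = [0, 1, 2, 3, 4, 5, 6, 7, 8, 9, 10, 11]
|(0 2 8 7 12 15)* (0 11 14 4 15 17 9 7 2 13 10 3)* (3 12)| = 8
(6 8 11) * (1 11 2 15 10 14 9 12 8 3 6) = (1 11)(2 15 10 14 9 12 8)(3 6) = [0, 11, 15, 6, 4, 5, 3, 7, 2, 12, 14, 1, 8, 13, 9, 10]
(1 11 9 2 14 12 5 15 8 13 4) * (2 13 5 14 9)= [0, 11, 9, 3, 1, 15, 6, 7, 5, 13, 10, 2, 14, 4, 12, 8]= (1 11 2 9 13 4)(5 15 8)(12 14)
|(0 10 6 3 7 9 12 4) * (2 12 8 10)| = |(0 2 12 4)(3 7 9 8 10 6)| = 12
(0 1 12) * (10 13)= (0 1 12)(10 13)= [1, 12, 2, 3, 4, 5, 6, 7, 8, 9, 13, 11, 0, 10]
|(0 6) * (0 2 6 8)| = 2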